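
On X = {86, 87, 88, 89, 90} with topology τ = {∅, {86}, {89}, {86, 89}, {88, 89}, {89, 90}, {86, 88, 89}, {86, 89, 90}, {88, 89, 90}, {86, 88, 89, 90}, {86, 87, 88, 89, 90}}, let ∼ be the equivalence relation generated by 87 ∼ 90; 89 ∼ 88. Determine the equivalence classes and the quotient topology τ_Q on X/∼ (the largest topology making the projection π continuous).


X/∼ = {[86], [87=90], [88=89]}; |τ_Q| = 5.

Equivalence classes: [86], [87=90], [88=89].
Quotient map π: X → X/∼ sends 86 ↦ [86], 87 ↦ [87=90], 88 ↦ [88=89], 89 ↦ [88=89], 90 ↦ [87=90].
For each subset V ⊆ X/∼, compute π^{-1}(V) ⊆ X and check whether π^{-1}(V) ∈ τ. V is open in τ_Q iff π^{-1}(V) ∈ τ.
  V = {}: π^{-1}(V) = ∅ ∈ τ ✓.
  V = {[86]}: π^{-1}(V) = {86} ∈ τ ✓.
  V = {[87=90]}: π^{-1}(V) = {87, 90} ∉ τ ✗.
  V = {[86], [87=90]}: π^{-1}(V) = {86, 87, 90} ∉ τ ✗.
  V = {[88=89]}: π^{-1}(V) = {88, 89} ∈ τ ✓.
  V = {[86], [88=89]}: π^{-1}(V) = {86, 88, 89} ∈ τ ✓.
  V = {[87=90], [88=89]}: π^{-1}(V) = {87, 88, 89, 90} ∉ τ ✗.
  V = {[86], [87=90], [88=89]}: π^{-1}(V) = {86, 87, 88, 89, 90} ∈ τ ✓.
Open sets in the quotient: τ_Q = {{}, {[86]}, {[88=89]}, {[86], [88=89]}, {[86], [87=90], [88=89]}} (5 elements).


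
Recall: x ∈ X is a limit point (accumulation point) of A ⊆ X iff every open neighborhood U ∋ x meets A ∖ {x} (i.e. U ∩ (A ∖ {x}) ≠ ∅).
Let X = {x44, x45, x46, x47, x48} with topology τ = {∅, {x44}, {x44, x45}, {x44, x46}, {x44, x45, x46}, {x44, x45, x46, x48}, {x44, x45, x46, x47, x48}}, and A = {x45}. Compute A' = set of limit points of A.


A' = {x47, x48}

For each x ∈ X, list the open sets U ∈ τ with x ∈ U, then check whether U ∩ (A ∖ {x}) ≠ ∅ for every such U.
  x = x44: open {x44} ∋ x has {x44} ∩ (A ∖ {x44}) = ∅, so x is NOT a limit point.
  x = x45: open {x44, x45} ∋ x has {x44, x45} ∩ (A ∖ {x45}) = ∅, so x is NOT a limit point.
  x = x46: open {x44, x46} ∋ x has {x44, x46} ∩ (A ∖ {x46}) = ∅, so x is NOT a limit point.
  x = x47: opens ∋ x are {x44, x45, x46, x47, x48}; each meets A ∖ {x47}, so x IS a limit point.
  x = x48: opens ∋ x are {x44, x45, x46, x48}, {x44, x45, x46, x47, x48}; each meets A ∖ {x48}, so x IS a limit point.
Collecting: A' = {x47, x48}.


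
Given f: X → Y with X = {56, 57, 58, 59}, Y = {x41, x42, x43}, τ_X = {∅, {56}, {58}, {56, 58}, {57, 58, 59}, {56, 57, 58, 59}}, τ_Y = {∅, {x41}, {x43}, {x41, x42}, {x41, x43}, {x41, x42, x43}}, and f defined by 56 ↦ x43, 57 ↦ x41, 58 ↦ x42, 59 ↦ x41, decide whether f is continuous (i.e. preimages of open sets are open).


f is NOT continuous.

Compute f^{-1}(U) for each U ∈ τ_Y:
  U = ∅: f^{-1}(U) = ∅ ∈ τ_X ✓.
  U = {x41}: f^{-1}(U) = {57, 59} ∉ τ_X ✗.
  U = {x43}: f^{-1}(U) = {56} ∈ τ_X ✓.
  U = {x41, x42}: f^{-1}(U) = {57, 58, 59} ∈ τ_X ✓.
  U = {x41, x43}: f^{-1}(U) = {56, 57, 59} ∉ τ_X ✗.
  U = {x41, x42, x43}: f^{-1}(U) = {56, 57, 58, 59} ∈ τ_X ✓.
Found U = {x41} with f^{-1}(U) = {57, 59} not in τ_X. Therefore f is NOT continuous.


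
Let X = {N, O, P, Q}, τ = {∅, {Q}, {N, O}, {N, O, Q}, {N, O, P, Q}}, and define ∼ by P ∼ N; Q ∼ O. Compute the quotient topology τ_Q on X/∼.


X/∼ = {[N=P], [O=Q]}; |τ_Q| = 2.

Equivalence classes: [N=P], [O=Q].
Quotient map π: X → X/∼ sends N ↦ [N=P], O ↦ [O=Q], P ↦ [N=P], Q ↦ [O=Q].
For each subset V ⊆ X/∼, compute π^{-1}(V) ⊆ X and check whether π^{-1}(V) ∈ τ. V is open in τ_Q iff π^{-1}(V) ∈ τ.
  V = {}: π^{-1}(V) = ∅ ∈ τ ✓.
  V = {[N=P]}: π^{-1}(V) = {N, P} ∉ τ ✗.
  V = {[O=Q]}: π^{-1}(V) = {O, Q} ∉ τ ✗.
  V = {[N=P], [O=Q]}: π^{-1}(V) = {N, O, P, Q} ∈ τ ✓.
Open sets in the quotient: τ_Q = {{}, {[N=P], [O=Q]}} (2 elements).


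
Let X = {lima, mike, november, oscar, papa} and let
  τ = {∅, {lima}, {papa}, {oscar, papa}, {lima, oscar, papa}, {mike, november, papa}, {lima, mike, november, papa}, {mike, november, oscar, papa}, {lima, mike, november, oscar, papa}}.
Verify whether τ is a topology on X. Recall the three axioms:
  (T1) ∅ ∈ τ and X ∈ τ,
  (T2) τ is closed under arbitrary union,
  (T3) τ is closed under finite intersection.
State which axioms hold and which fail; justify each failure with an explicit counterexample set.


τ is NOT a topology on X.

Axiom (T1): ∅ ∈ τ? Yes; X ∈ τ? Yes.
Axiom (T2/T3): check pairwise unions and intersections of members of τ.
Counterexample for (T2): {lima} ∪ {papa} = {lima, papa} ∉ τ. Therefore τ is NOT a topology.


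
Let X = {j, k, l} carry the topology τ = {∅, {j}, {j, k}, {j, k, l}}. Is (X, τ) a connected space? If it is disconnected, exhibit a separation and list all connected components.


(X, τ) is connected.

Find clopen sets (U ∈ τ with X ∖ U ∈ τ):
  U = ∅, X ∖ U = {j, k, l} — both open, so U is clopen.
  U = {j, k, l}, X ∖ U = ∅ — both open, so U is clopen.
Only trivial clopens (∅ and X) exist, so (X, τ) is connected.
Compute connected components by grouping points that agree on all clopens:
  component: {j, k, l}


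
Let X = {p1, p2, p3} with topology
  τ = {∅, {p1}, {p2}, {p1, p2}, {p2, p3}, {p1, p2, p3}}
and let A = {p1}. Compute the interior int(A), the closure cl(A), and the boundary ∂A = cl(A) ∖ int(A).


int(A) = {p1}, cl(A) = {p1}, ∂A = ∅.

Closed sets in (X, τ) are complements of opens:
  closed(X, τ) = {∅, {p1}, {p3}, {p1, p3}, {p2, p3}, {p1, p2, p3}}.
int(A) = ⋃ {U ∈ τ : U ⊆ A}. Opens contained in A: ∅, {p1}.
Taking the union of these: int(A) = {p1}.
cl(A) = ⋂ {C closed : A ⊆ C}. Closed sets containing A: {p1}, {p1, p3}, {p1, p2, p3}.
Intersecting these: cl(A) = {p1}.
∂A = cl(A) ∖ int(A) = {p1} ∖ {p1} = ∅.


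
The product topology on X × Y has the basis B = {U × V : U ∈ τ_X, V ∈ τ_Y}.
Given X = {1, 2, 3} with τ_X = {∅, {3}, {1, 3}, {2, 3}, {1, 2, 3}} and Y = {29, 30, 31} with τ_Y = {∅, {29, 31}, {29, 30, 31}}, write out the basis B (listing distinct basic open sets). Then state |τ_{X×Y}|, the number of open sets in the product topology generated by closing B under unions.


Basis B = {∅ × ∅, {3} × {29, 31}, {3} × {29, 30, 31}, {1, 3} × {29, 31}, {2, 3} × {29, 31}, {1, 3} × {29, 30, 31}, {1, 2, 3} × {29, 31}, {2, 3} × {29, 30, 31}, {1, 2, 3} × {29, 30, 31}}; |τ_{X×Y}| = 14.

Enumerate products U × V with U ∈ τ_X, V ∈ τ_Y (deduplicated):
  ∅ × ∅ = {} (∅)
  {3} × {29, 31} = {(3,29), (3,31)}
  {3} × {29, 30, 31} = {(3,29), (3,30), (3,31)}
  {1, 3} × {29, 31} = {(1,29), (1,31), (3,29), (3,31)}
  {2, 3} × {29, 31} = {(2,29), (2,31), (3,29), (3,31)}
  {1, 3} × {29, 30, 31} = {(1,29), (1,30), (1,31), (3,29), (3,30), (3,31)}
  {1, 2, 3} × {29, 31} = {(1,29), (1,31), (2,29), (2,31), (3,29), (3,31)}
  {2, 3} × {29, 30, 31} = {(2,29), (2,30), (2,31), (3,29), (3,30), (3,31)}
  {1, 2, 3} × {29, 30, 31} = {(1,29), (1,30), (1,31), (2,29), (2,30), (2,31), (3,29), (3,30), (3,31)}
These 9 distinct sets form the basis B.
Close under arbitrary unions to get τ_{X×Y}; counting gives |τ_{X×Y}| = 14.


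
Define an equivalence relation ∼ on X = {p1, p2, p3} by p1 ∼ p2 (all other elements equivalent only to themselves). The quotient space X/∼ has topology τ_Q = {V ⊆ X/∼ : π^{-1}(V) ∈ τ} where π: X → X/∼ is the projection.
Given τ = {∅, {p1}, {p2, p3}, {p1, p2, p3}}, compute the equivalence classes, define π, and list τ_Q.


X/∼ = {[p1=p2], [p3]}; |τ_Q| = 2.

Equivalence classes: [p1=p2], [p3].
Quotient map π: X → X/∼ sends p1 ↦ [p1=p2], p2 ↦ [p1=p2], p3 ↦ [p3].
For each subset V ⊆ X/∼, compute π^{-1}(V) ⊆ X and check whether π^{-1}(V) ∈ τ. V is open in τ_Q iff π^{-1}(V) ∈ τ.
  V = {}: π^{-1}(V) = ∅ ∈ τ ✓.
  V = {[p1=p2]}: π^{-1}(V) = {p1, p2} ∉ τ ✗.
  V = {[p3]}: π^{-1}(V) = {p3} ∉ τ ✗.
  V = {[p1=p2], [p3]}: π^{-1}(V) = {p1, p2, p3} ∈ τ ✓.
Open sets in the quotient: τ_Q = {{}, {[p1=p2], [p3]}} (2 elements).


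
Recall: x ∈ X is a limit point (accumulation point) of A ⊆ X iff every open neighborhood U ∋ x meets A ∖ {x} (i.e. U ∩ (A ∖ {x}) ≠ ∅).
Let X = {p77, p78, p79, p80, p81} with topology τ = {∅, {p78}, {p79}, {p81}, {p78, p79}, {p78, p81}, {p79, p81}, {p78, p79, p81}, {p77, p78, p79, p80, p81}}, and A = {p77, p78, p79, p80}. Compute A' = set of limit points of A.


A' = {p77, p80}

For each x ∈ X, list the open sets U ∈ τ with x ∈ U, then check whether U ∩ (A ∖ {x}) ≠ ∅ for every such U.
  x = p77: opens ∋ x are {p77, p78, p79, p80, p81}; each meets A ∖ {p77}, so x IS a limit point.
  x = p78: open {p78} ∋ x has {p78} ∩ (A ∖ {p78}) = ∅, so x is NOT a limit point.
  x = p79: open {p79} ∋ x has {p79} ∩ (A ∖ {p79}) = ∅, so x is NOT a limit point.
  x = p80: opens ∋ x are {p77, p78, p79, p80, p81}; each meets A ∖ {p80}, so x IS a limit point.
  x = p81: open {p81} ∋ x has {p81} ∩ (A ∖ {p81}) = ∅, so x is NOT a limit point.
Collecting: A' = {p77, p80}.


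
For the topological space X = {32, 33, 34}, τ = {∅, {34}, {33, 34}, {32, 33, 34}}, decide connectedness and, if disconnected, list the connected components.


(X, τ) is connected.

Find clopen sets (U ∈ τ with X ∖ U ∈ τ):
  U = ∅, X ∖ U = {32, 33, 34} — both open, so U is clopen.
  U = {32, 33, 34}, X ∖ U = ∅ — both open, so U is clopen.
Only trivial clopens (∅ and X) exist, so (X, τ) is connected.
Compute connected components by grouping points that agree on all clopens:
  component: {32, 33, 34}


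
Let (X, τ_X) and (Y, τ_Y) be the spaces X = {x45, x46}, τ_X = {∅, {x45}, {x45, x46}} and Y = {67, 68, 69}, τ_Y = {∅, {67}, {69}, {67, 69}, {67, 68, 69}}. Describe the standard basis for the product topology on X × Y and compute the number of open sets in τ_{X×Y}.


Basis B = {∅ × ∅, {x45} × {67}, {x45} × {69}, {x45} × {67, 69}, {x45, x46} × {67}, {x45, x46} × {69}, {x45} × {67, 68, 69}, {x45, x46} × {67, 69}, {x45, x46} × {67, 68, 69}}; |τ_{X×Y}| = 14.

Enumerate products U × V with U ∈ τ_X, V ∈ τ_Y (deduplicated):
  ∅ × ∅ = {} (∅)
  {x45} × {67} = {(x45,67)}
  {x45} × {69} = {(x45,69)}
  {x45} × {67, 69} = {(x45,67), (x45,69)}
  {x45, x46} × {67} = {(x45,67), (x46,67)}
  {x45, x46} × {69} = {(x45,69), (x46,69)}
  {x45} × {67, 68, 69} = {(x45,67), (x45,68), (x45,69)}
  {x45, x46} × {67, 69} = {(x45,67), (x45,69), (x46,67), (x46,69)}
  {x45, x46} × {67, 68, 69} = {(x45,67), (x45,68), (x45,69), (x46,67), (x46,68), (x46,69)}
These 9 distinct sets form the basis B.
Close under arbitrary unions to get τ_{X×Y}; counting gives |τ_{X×Y}| = 14.


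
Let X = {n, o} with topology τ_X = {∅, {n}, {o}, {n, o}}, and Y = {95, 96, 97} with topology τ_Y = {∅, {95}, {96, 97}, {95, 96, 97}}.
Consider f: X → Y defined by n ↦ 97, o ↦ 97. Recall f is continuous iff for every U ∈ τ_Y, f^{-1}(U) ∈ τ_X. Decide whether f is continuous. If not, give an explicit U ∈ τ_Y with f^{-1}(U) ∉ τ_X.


f IS continuous.

Compute f^{-1}(U) for each U ∈ τ_Y:
  U = ∅: f^{-1}(U) = ∅ ∈ τ_X ✓.
  U = {95}: f^{-1}(U) = ∅ ∈ τ_X ✓.
  U = {96, 97}: f^{-1}(U) = {n, o} ∈ τ_X ✓.
  U = {95, 96, 97}: f^{-1}(U) = {n, o} ∈ τ_X ✓.
Every preimage lies in τ_X, so f IS continuous.


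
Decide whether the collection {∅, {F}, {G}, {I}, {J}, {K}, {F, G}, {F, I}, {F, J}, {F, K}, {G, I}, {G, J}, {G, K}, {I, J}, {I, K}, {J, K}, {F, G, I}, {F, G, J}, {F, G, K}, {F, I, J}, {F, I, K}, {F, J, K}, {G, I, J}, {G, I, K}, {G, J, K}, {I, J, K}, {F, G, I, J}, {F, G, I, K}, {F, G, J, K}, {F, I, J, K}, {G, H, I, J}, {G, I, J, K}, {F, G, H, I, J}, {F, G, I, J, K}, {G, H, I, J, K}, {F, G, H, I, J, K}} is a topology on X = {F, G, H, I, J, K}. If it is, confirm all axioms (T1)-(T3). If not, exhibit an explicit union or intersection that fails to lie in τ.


τ IS a topology on X.

Axiom (T1): ∅ ∈ τ? Yes; X ∈ τ? Yes.
Axiom (T2/T3): check pairwise unions and intersections of members of τ.
All pairwise intersections and unions checked — each lies in τ. Therefore τ satisfies (T1), (T2), (T3): it IS a topology on X.


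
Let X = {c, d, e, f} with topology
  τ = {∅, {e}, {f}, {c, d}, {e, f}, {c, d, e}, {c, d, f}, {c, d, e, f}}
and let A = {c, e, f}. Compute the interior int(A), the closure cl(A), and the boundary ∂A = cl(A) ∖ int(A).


int(A) = {e, f}, cl(A) = {c, d, e, f}, ∂A = {c, d}.

Closed sets in (X, τ) are complements of opens:
  closed(X, τ) = {∅, {e}, {f}, {c, d}, {e, f}, {c, d, e}, {c, d, f}, {c, d, e, f}}.
int(A) = ⋃ {U ∈ τ : U ⊆ A}. Opens contained in A: ∅, {e}, {f}, {e, f}.
Taking the union of these: int(A) = {e, f}.
cl(A) = ⋂ {C closed : A ⊆ C}. Closed sets containing A: {c, d, e, f}.
Intersecting these: cl(A) = {c, d, e, f}.
∂A = cl(A) ∖ int(A) = {c, d, e, f} ∖ {e, f} = {c, d}.


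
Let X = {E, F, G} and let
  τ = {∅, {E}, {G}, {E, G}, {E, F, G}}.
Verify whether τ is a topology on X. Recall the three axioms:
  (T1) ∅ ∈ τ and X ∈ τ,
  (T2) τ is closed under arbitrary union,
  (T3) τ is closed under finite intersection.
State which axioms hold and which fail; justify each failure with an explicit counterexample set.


τ IS a topology on X.

Axiom (T1): ∅ ∈ τ? Yes; X ∈ τ? Yes.
Axiom (T2/T3): check pairwise unions and intersections of members of τ.
All pairwise intersections and unions checked — each lies in τ. Therefore τ satisfies (T1), (T2), (T3): it IS a topology on X.


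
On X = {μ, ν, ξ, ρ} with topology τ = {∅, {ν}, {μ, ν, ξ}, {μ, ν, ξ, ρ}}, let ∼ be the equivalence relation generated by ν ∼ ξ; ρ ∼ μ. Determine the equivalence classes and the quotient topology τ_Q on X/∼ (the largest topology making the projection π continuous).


X/∼ = {[μ=ρ], [ν=ξ]}; |τ_Q| = 2.

Equivalence classes: [μ=ρ], [ν=ξ].
Quotient map π: X → X/∼ sends μ ↦ [μ=ρ], ν ↦ [ν=ξ], ξ ↦ [ν=ξ], ρ ↦ [μ=ρ].
For each subset V ⊆ X/∼, compute π^{-1}(V) ⊆ X and check whether π^{-1}(V) ∈ τ. V is open in τ_Q iff π^{-1}(V) ∈ τ.
  V = {}: π^{-1}(V) = ∅ ∈ τ ✓.
  V = {[μ=ρ]}: π^{-1}(V) = {μ, ρ} ∉ τ ✗.
  V = {[ν=ξ]}: π^{-1}(V) = {ν, ξ} ∉ τ ✗.
  V = {[μ=ρ], [ν=ξ]}: π^{-1}(V) = {μ, ν, ξ, ρ} ∈ τ ✓.
Open sets in the quotient: τ_Q = {{}, {[μ=ρ], [ν=ξ]}} (2 elements).


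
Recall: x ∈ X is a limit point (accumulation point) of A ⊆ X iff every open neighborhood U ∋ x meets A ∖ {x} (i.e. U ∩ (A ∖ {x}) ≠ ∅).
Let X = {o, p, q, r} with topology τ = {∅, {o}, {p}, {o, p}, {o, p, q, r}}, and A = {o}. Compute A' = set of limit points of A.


A' = {q, r}

For each x ∈ X, list the open sets U ∈ τ with x ∈ U, then check whether U ∩ (A ∖ {x}) ≠ ∅ for every such U.
  x = o: open {o} ∋ x has {o} ∩ (A ∖ {o}) = ∅, so x is NOT a limit point.
  x = p: open {p} ∋ x has {p} ∩ (A ∖ {p}) = ∅, so x is NOT a limit point.
  x = q: opens ∋ x are {o, p, q, r}; each meets A ∖ {q}, so x IS a limit point.
  x = r: opens ∋ x are {o, p, q, r}; each meets A ∖ {r}, so x IS a limit point.
Collecting: A' = {q, r}.


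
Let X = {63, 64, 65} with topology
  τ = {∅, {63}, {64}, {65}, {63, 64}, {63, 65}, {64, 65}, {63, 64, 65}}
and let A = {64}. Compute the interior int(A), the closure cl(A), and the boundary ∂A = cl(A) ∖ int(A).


int(A) = {64}, cl(A) = {64}, ∂A = ∅.

Closed sets in (X, τ) are complements of opens:
  closed(X, τ) = {∅, {63}, {64}, {65}, {63, 64}, {63, 65}, {64, 65}, {63, 64, 65}}.
int(A) = ⋃ {U ∈ τ : U ⊆ A}. Opens contained in A: ∅, {64}.
Taking the union of these: int(A) = {64}.
cl(A) = ⋂ {C closed : A ⊆ C}. Closed sets containing A: {64}, {63, 64}, {64, 65}, {63, 64, 65}.
Intersecting these: cl(A) = {64}.
∂A = cl(A) ∖ int(A) = {64} ∖ {64} = ∅.


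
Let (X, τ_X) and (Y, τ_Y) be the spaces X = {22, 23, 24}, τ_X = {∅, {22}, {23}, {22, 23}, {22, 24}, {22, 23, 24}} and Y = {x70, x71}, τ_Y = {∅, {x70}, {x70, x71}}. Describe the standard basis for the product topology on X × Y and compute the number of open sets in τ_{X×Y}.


Basis B = {∅ × ∅, {22} × {x70}, {23} × {x70}, {22} × {x70, x71}, {22, 23} × {x70}, {22, 24} × {x70}, {23} × {x70, x71}, {22, 23, 24} × {x70}, {22, 23} × {x70, x71}, {22, 24} × {x70, x71}, {22, 23, 24} × {x70, x71}}; |τ_{X×Y}| = 18.

Enumerate products U × V with U ∈ τ_X, V ∈ τ_Y (deduplicated):
  ∅ × ∅ = {} (∅)
  {22} × {x70} = {(22,x70)}
  {23} × {x70} = {(23,x70)}
  {22} × {x70, x71} = {(22,x70), (22,x71)}
  {22, 23} × {x70} = {(22,x70), (23,x70)}
  {22, 24} × {x70} = {(22,x70), (24,x70)}
  {23} × {x70, x71} = {(23,x70), (23,x71)}
  {22, 23, 24} × {x70} = {(22,x70), (23,x70), (24,x70)}
  {22, 23} × {x70, x71} = {(22,x70), (22,x71), (23,x70), (23,x71)}
  {22, 24} × {x70, x71} = {(22,x70), (22,x71), (24,x70), (24,x71)}
  {22, 23, 24} × {x70, x71} = {(22,x70), (22,x71), (23,x70), (23,x71), (24,x70), (24,x71)}
These 11 distinct sets form the basis B.
Close under arbitrary unions to get τ_{X×Y}; counting gives |τ_{X×Y}| = 18.


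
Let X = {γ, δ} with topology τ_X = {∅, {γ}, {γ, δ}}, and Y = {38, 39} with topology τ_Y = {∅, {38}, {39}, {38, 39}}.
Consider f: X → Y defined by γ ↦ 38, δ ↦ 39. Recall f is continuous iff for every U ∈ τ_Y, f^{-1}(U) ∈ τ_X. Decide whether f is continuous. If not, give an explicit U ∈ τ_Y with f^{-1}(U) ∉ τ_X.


f is NOT continuous.

Compute f^{-1}(U) for each U ∈ τ_Y:
  U = ∅: f^{-1}(U) = ∅ ∈ τ_X ✓.
  U = {38}: f^{-1}(U) = {γ} ∈ τ_X ✓.
  U = {39}: f^{-1}(U) = {δ} ∉ τ_X ✗.
  U = {38, 39}: f^{-1}(U) = {γ, δ} ∈ τ_X ✓.
Found U = {39} with f^{-1}(U) = {δ} not in τ_X. Therefore f is NOT continuous.


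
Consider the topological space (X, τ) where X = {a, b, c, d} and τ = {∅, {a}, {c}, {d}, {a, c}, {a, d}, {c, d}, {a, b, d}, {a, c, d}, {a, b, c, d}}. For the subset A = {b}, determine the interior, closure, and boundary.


int(A) = ∅, cl(A) = {b}, ∂A = {b}.

Closed sets in (X, τ) are complements of opens:
  closed(X, τ) = {∅, {b}, {c}, {a, b}, {b, c}, {b, d}, {a, b, c}, {a, b, d}, {b, c, d}, {a, b, c, d}}.
int(A) = ⋃ {U ∈ τ : U ⊆ A}. Opens contained in A: ∅.
Taking the union of these: int(A) = ∅.
cl(A) = ⋂ {C closed : A ⊆ C}. Closed sets containing A: {b}, {a, b}, {b, c}, {b, d}, {a, b, c}, {a, b, d}, {b, c, d}, {a, b, c, d}.
Intersecting these: cl(A) = {b}.
∂A = cl(A) ∖ int(A) = {b} ∖ ∅ = {b}.


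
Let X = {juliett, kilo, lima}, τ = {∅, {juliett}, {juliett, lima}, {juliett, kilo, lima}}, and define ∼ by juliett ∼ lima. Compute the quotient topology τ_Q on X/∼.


X/∼ = {[juliett=lima], [kilo]}; |τ_Q| = 3.

Equivalence classes: [juliett=lima], [kilo].
Quotient map π: X → X/∼ sends juliett ↦ [juliett=lima], kilo ↦ [kilo], lima ↦ [juliett=lima].
For each subset V ⊆ X/∼, compute π^{-1}(V) ⊆ X and check whether π^{-1}(V) ∈ τ. V is open in τ_Q iff π^{-1}(V) ∈ τ.
  V = {}: π^{-1}(V) = ∅ ∈ τ ✓.
  V = {[juliett=lima]}: π^{-1}(V) = {juliett, lima} ∈ τ ✓.
  V = {[kilo]}: π^{-1}(V) = {kilo} ∉ τ ✗.
  V = {[juliett=lima], [kilo]}: π^{-1}(V) = {juliett, kilo, lima} ∈ τ ✓.
Open sets in the quotient: τ_Q = {{}, {[juliett=lima]}, {[juliett=lima], [kilo]}} (3 elements).


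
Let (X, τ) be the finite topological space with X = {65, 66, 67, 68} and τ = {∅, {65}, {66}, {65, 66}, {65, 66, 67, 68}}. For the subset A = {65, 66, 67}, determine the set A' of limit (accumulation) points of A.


A' = {67, 68}

For each x ∈ X, list the open sets U ∈ τ with x ∈ U, then check whether U ∩ (A ∖ {x}) ≠ ∅ for every such U.
  x = 65: open {65} ∋ x has {65} ∩ (A ∖ {65}) = ∅, so x is NOT a limit point.
  x = 66: open {66} ∋ x has {66} ∩ (A ∖ {66}) = ∅, so x is NOT a limit point.
  x = 67: opens ∋ x are {65, 66, 67, 68}; each meets A ∖ {67}, so x IS a limit point.
  x = 68: opens ∋ x are {65, 66, 67, 68}; each meets A ∖ {68}, so x IS a limit point.
Collecting: A' = {67, 68}.


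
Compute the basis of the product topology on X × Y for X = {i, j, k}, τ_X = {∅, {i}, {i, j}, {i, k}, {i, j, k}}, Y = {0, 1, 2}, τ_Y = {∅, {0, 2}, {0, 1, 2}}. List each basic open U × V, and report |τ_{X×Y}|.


Basis B = {∅ × ∅, {i} × {0, 2}, {i} × {0, 1, 2}, {i, j} × {0, 2}, {i, k} × {0, 2}, {i, j} × {0, 1, 2}, {i, k} × {0, 1, 2}, {i, j, k} × {0, 2}, {i, j, k} × {0, 1, 2}}; |τ_{X×Y}| = 14.

Enumerate products U × V with U ∈ τ_X, V ∈ τ_Y (deduplicated):
  ∅ × ∅ = {} (∅)
  {i} × {0, 2} = {(i,0), (i,2)}
  {i} × {0, 1, 2} = {(i,0), (i,1), (i,2)}
  {i, j} × {0, 2} = {(i,0), (i,2), (j,0), (j,2)}
  {i, k} × {0, 2} = {(i,0), (i,2), (k,0), (k,2)}
  {i, j} × {0, 1, 2} = {(i,0), (i,1), (i,2), (j,0), (j,1), (j,2)}
  {i, k} × {0, 1, 2} = {(i,0), (i,1), (i,2), (k,0), (k,1), (k,2)}
  {i, j, k} × {0, 2} = {(i,0), (i,2), (j,0), (j,2), (k,0), (k,2)}
  {i, j, k} × {0, 1, 2} = {(i,0), (i,1), (i,2), (j,0), (j,1), (j,2), (k,0), (k,1), (k,2)}
These 9 distinct sets form the basis B.
Close under arbitrary unions to get τ_{X×Y}; counting gives |τ_{X×Y}| = 14.


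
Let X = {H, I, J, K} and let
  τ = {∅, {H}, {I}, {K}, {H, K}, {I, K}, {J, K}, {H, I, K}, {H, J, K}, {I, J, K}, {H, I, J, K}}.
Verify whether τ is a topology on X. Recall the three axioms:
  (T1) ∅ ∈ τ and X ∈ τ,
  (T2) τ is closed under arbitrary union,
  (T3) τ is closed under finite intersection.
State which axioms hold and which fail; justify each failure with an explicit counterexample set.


τ is NOT a topology on X.

Axiom (T1): ∅ ∈ τ? Yes; X ∈ τ? Yes.
Axiom (T2/T3): check pairwise unions and intersections of members of τ.
Counterexample for (T2): {H} ∪ {I} = {H, I} ∉ τ. Therefore τ is NOT a topology.


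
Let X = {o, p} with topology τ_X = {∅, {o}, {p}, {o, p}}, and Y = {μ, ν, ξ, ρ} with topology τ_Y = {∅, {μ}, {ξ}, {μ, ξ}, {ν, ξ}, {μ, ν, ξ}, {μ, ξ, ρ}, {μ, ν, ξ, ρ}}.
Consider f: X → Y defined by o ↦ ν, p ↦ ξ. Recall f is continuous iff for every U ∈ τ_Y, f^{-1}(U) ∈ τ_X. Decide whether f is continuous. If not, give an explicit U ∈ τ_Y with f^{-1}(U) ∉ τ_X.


f IS continuous.

Compute f^{-1}(U) for each U ∈ τ_Y:
  U = ∅: f^{-1}(U) = ∅ ∈ τ_X ✓.
  U = {μ}: f^{-1}(U) = ∅ ∈ τ_X ✓.
  U = {ξ}: f^{-1}(U) = {p} ∈ τ_X ✓.
  U = {μ, ξ}: f^{-1}(U) = {p} ∈ τ_X ✓.
  U = {ν, ξ}: f^{-1}(U) = {o, p} ∈ τ_X ✓.
  U = {μ, ν, ξ}: f^{-1}(U) = {o, p} ∈ τ_X ✓.
  U = {μ, ξ, ρ}: f^{-1}(U) = {p} ∈ τ_X ✓.
  U = {μ, ν, ξ, ρ}: f^{-1}(U) = {o, p} ∈ τ_X ✓.
Every preimage lies in τ_X, so f IS continuous.


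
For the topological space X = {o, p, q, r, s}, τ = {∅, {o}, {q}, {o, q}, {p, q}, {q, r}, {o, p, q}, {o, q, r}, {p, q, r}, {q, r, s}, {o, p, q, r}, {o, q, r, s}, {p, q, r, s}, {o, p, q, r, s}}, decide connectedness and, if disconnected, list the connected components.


(X, τ) is disconnected; components = [{o}, {p, q, r, s}].

Find clopen sets (U ∈ τ with X ∖ U ∈ τ):
  U = ∅, X ∖ U = {o, p, q, r, s} — both open, so U is clopen.
  U = {o}, X ∖ U = {p, q, r, s} — both open, so U is clopen.
  U = {p, q, r, s}, X ∖ U = {o} — both open, so U is clopen.
  U = {o, p, q, r, s}, X ∖ U = ∅ — both open, so U is clopen.
Nontrivial clopen(s) exist: e.g. {p, q, r, s}. So (X, τ) is disconnected.
Compute connected components by grouping points that agree on all clopens:
  component: {o}
  component: {p, q, r, s}


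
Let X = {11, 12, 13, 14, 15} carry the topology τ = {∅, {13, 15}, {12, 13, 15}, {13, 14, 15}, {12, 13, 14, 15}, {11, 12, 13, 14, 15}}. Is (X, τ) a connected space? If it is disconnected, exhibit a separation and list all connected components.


(X, τ) is connected.

Find clopen sets (U ∈ τ with X ∖ U ∈ τ):
  U = ∅, X ∖ U = {11, 12, 13, 14, 15} — both open, so U is clopen.
  U = {11, 12, 13, 14, 15}, X ∖ U = ∅ — both open, so U is clopen.
Only trivial clopens (∅ and X) exist, so (X, τ) is connected.
Compute connected components by grouping points that agree on all clopens:
  component: {11, 12, 13, 14, 15}


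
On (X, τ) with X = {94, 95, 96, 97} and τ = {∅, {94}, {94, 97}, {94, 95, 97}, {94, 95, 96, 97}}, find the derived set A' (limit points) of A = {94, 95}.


A' = {95, 96, 97}

For each x ∈ X, list the open sets U ∈ τ with x ∈ U, then check whether U ∩ (A ∖ {x}) ≠ ∅ for every such U.
  x = 94: open {94} ∋ x has {94} ∩ (A ∖ {94}) = ∅, so x is NOT a limit point.
  x = 95: opens ∋ x are {94, 95, 97}, {94, 95, 96, 97}; each meets A ∖ {95}, so x IS a limit point.
  x = 96: opens ∋ x are {94, 95, 96, 97}; each meets A ∖ {96}, so x IS a limit point.
  x = 97: opens ∋ x are {94, 97}, {94, 95, 97}, {94, 95, 96, 97}; each meets A ∖ {97}, so x IS a limit point.
Collecting: A' = {95, 96, 97}.


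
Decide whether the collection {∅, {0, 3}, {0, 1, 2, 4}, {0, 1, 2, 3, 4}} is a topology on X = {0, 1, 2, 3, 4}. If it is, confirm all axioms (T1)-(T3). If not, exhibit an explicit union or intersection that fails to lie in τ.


τ is NOT a topology on X.

Axiom (T1): ∅ ∈ τ? Yes; X ∈ τ? Yes.
Axiom (T2/T3): check pairwise unions and intersections of members of τ.
Counterexample for (T3): {0, 3} ∩ {0, 1, 2, 4} = {0} ∉ τ. Therefore τ is NOT a topology.


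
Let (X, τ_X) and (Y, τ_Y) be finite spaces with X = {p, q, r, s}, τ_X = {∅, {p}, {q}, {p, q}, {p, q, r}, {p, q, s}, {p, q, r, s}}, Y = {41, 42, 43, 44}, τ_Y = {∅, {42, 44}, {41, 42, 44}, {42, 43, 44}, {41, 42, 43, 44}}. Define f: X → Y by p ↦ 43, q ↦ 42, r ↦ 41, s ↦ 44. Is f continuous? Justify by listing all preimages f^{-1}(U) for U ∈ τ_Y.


f is NOT continuous.

Compute f^{-1}(U) for each U ∈ τ_Y:
  U = ∅: f^{-1}(U) = ∅ ∈ τ_X ✓.
  U = {42, 44}: f^{-1}(U) = {q, s} ∉ τ_X ✗.
  U = {41, 42, 44}: f^{-1}(U) = {q, r, s} ∉ τ_X ✗.
  U = {42, 43, 44}: f^{-1}(U) = {p, q, s} ∈ τ_X ✓.
  U = {41, 42, 43, 44}: f^{-1}(U) = {p, q, r, s} ∈ τ_X ✓.
Found U = {42, 44} with f^{-1}(U) = {q, s} not in τ_X. Therefore f is NOT continuous.


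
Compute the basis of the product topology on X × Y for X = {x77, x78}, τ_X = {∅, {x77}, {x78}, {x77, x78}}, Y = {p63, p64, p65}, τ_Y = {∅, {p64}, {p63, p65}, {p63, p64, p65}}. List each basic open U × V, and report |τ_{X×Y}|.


Basis B = {∅ × ∅, {x77} × {p64}, {x78} × {p64}, {x77} × {p63, p65}, {x77, x78} × {p64}, {x78} × {p63, p65}, {x77} × {p63, p64, p65}, {x78} × {p63, p64, p65}, {x77, x78} × {p63, p65}, {x77, x78} × {p63, p64, p65}}; |τ_{X×Y}| = 16.

Enumerate products U × V with U ∈ τ_X, V ∈ τ_Y (deduplicated):
  ∅ × ∅ = {} (∅)
  {x77} × {p64} = {(x77,p64)}
  {x78} × {p64} = {(x78,p64)}
  {x77} × {p63, p65} = {(x77,p63), (x77,p65)}
  {x77, x78} × {p64} = {(x77,p64), (x78,p64)}
  {x78} × {p63, p65} = {(x78,p63), (x78,p65)}
  {x77} × {p63, p64, p65} = {(x77,p63), (x77,p64), (x77,p65)}
  {x78} × {p63, p64, p65} = {(x78,p63), (x78,p64), (x78,p65)}
  {x77, x78} × {p63, p65} = {(x77,p63), (x77,p65), (x78,p63), (x78,p65)}
  {x77, x78} × {p63, p64, p65} = {(x77,p63), (x77,p64), (x77,p65), (x78,p63), (x78,p64), (x78,p65)}
These 10 distinct sets form the basis B.
Close under arbitrary unions to get τ_{X×Y}; counting gives |τ_{X×Y}| = 16.


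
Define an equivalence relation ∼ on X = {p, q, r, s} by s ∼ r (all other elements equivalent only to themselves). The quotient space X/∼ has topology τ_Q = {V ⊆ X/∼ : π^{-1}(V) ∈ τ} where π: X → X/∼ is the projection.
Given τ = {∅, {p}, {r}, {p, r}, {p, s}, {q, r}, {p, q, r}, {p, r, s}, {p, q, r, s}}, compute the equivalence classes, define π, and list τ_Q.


X/∼ = {[p], [q], [r=s]}; |τ_Q| = 4.

Equivalence classes: [p], [q], [r=s].
Quotient map π: X → X/∼ sends p ↦ [p], q ↦ [q], r ↦ [r=s], s ↦ [r=s].
For each subset V ⊆ X/∼, compute π^{-1}(V) ⊆ X and check whether π^{-1}(V) ∈ τ. V is open in τ_Q iff π^{-1}(V) ∈ τ.
  V = {}: π^{-1}(V) = ∅ ∈ τ ✓.
  V = {[p]}: π^{-1}(V) = {p} ∈ τ ✓.
  V = {[q]}: π^{-1}(V) = {q} ∉ τ ✗.
  V = {[p], [q]}: π^{-1}(V) = {p, q} ∉ τ ✗.
  V = {[r=s]}: π^{-1}(V) = {r, s} ∉ τ ✗.
  V = {[p], [r=s]}: π^{-1}(V) = {p, r, s} ∈ τ ✓.
  V = {[q], [r=s]}: π^{-1}(V) = {q, r, s} ∉ τ ✗.
  V = {[p], [q], [r=s]}: π^{-1}(V) = {p, q, r, s} ∈ τ ✓.
Open sets in the quotient: τ_Q = {{}, {[p]}, {[p], [r=s]}, {[p], [q], [r=s]}} (4 elements).


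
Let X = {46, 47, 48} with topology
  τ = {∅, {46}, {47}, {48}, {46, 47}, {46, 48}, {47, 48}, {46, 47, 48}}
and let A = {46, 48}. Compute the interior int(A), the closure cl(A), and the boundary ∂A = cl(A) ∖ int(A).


int(A) = {46, 48}, cl(A) = {46, 48}, ∂A = ∅.

Closed sets in (X, τ) are complements of opens:
  closed(X, τ) = {∅, {46}, {47}, {48}, {46, 47}, {46, 48}, {47, 48}, {46, 47, 48}}.
int(A) = ⋃ {U ∈ τ : U ⊆ A}. Opens contained in A: ∅, {46}, {48}, {46, 48}.
Taking the union of these: int(A) = {46, 48}.
cl(A) = ⋂ {C closed : A ⊆ C}. Closed sets containing A: {46, 48}, {46, 47, 48}.
Intersecting these: cl(A) = {46, 48}.
∂A = cl(A) ∖ int(A) = {46, 48} ∖ {46, 48} = ∅.


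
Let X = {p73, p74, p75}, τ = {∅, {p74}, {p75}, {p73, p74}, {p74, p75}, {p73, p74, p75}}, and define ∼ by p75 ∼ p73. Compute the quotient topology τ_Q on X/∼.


X/∼ = {[p73=p75], [p74]}; |τ_Q| = 3.

Equivalence classes: [p73=p75], [p74].
Quotient map π: X → X/∼ sends p73 ↦ [p73=p75], p74 ↦ [p74], p75 ↦ [p73=p75].
For each subset V ⊆ X/∼, compute π^{-1}(V) ⊆ X and check whether π^{-1}(V) ∈ τ. V is open in τ_Q iff π^{-1}(V) ∈ τ.
  V = {}: π^{-1}(V) = ∅ ∈ τ ✓.
  V = {[p73=p75]}: π^{-1}(V) = {p73, p75} ∉ τ ✗.
  V = {[p74]}: π^{-1}(V) = {p74} ∈ τ ✓.
  V = {[p73=p75], [p74]}: π^{-1}(V) = {p73, p74, p75} ∈ τ ✓.
Open sets in the quotient: τ_Q = {{}, {[p74]}, {[p73=p75], [p74]}} (3 elements).


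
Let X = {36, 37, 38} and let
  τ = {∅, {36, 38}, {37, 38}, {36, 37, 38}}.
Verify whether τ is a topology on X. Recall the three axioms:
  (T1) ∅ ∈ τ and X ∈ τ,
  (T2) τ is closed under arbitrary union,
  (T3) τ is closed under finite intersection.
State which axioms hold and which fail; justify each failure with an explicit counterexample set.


τ is NOT a topology on X.

Axiom (T1): ∅ ∈ τ? Yes; X ∈ τ? Yes.
Axiom (T2/T3): check pairwise unions and intersections of members of τ.
Counterexample for (T3): {36, 38} ∩ {37, 38} = {38} ∉ τ. Therefore τ is NOT a topology.


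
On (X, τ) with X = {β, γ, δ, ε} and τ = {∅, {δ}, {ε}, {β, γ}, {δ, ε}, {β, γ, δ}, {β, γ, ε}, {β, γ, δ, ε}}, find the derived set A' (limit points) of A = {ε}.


A' = ∅

For each x ∈ X, list the open sets U ∈ τ with x ∈ U, then check whether U ∩ (A ∖ {x}) ≠ ∅ for every such U.
  x = β: open {β, γ} ∋ x has {β, γ} ∩ (A ∖ {β}) = ∅, so x is NOT a limit point.
  x = γ: open {β, γ} ∋ x has {β, γ} ∩ (A ∖ {γ}) = ∅, so x is NOT a limit point.
  x = δ: open {δ} ∋ x has {δ} ∩ (A ∖ {δ}) = ∅, so x is NOT a limit point.
  x = ε: open {ε} ∋ x has {ε} ∩ (A ∖ {ε}) = ∅, so x is NOT a limit point.
Collecting: A' = ∅.


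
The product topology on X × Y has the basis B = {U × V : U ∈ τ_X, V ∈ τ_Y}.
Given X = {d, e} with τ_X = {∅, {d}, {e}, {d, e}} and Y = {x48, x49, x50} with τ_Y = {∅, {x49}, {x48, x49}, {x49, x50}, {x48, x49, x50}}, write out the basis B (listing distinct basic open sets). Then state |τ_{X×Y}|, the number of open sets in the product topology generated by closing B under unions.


Basis B = {∅ × ∅, {d} × {x49}, {e} × {x49}, {d} × {x48, x49}, {d} × {x49, x50}, {d, e} × {x49}, {e} × {x48, x49}, {e} × {x49, x50}, {d} × {x48, x49, x50}, {e} × {x48, x49, x50}, {d, e} × {x48, x49}, {d, e} × {x49, x50}, {d, e} × {x48, x49, x50}}; |τ_{X×Y}| = 25.

Enumerate products U × V with U ∈ τ_X, V ∈ τ_Y (deduplicated):
  ∅ × ∅ = {} (∅)
  {d} × {x49} = {(d,x49)}
  {e} × {x49} = {(e,x49)}
  {d} × {x48, x49} = {(d,x48), (d,x49)}
  {d} × {x49, x50} = {(d,x49), (d,x50)}
  {d, e} × {x49} = {(d,x49), (e,x49)}
  {e} × {x48, x49} = {(e,x48), (e,x49)}
  {e} × {x49, x50} = {(e,x49), (e,x50)}
  {d} × {x48, x49, x50} = {(d,x48), (d,x49), (d,x50)}
  {e} × {x48, x49, x50} = {(e,x48), (e,x49), (e,x50)}
  {d, e} × {x48, x49} = {(d,x48), (d,x49), (e,x48), (e,x49)}
  {d, e} × {x49, x50} = {(d,x49), (d,x50), (e,x49), (e,x50)}
  {d, e} × {x48, x49, x50} = {(d,x48), (d,x49), (d,x50), (e,x48), (e,x49), (e,x50)}
These 13 distinct sets form the basis B.
Close under arbitrary unions to get τ_{X×Y}; counting gives |τ_{X×Y}| = 25.


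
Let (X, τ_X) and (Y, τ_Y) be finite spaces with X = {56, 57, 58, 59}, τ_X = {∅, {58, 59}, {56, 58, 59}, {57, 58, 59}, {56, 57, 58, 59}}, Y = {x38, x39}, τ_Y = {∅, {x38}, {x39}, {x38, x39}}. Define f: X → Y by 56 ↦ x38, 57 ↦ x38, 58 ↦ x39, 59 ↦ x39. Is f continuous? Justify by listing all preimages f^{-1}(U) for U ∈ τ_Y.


f is NOT continuous.

Compute f^{-1}(U) for each U ∈ τ_Y:
  U = ∅: f^{-1}(U) = ∅ ∈ τ_X ✓.
  U = {x38}: f^{-1}(U) = {56, 57} ∉ τ_X ✗.
  U = {x39}: f^{-1}(U) = {58, 59} ∈ τ_X ✓.
  U = {x38, x39}: f^{-1}(U) = {56, 57, 58, 59} ∈ τ_X ✓.
Found U = {x38} with f^{-1}(U) = {56, 57} not in τ_X. Therefore f is NOT continuous.


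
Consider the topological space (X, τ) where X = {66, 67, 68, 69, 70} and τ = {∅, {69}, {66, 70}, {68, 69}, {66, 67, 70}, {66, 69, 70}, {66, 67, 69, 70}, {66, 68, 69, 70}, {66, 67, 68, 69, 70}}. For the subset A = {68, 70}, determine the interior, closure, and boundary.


int(A) = ∅, cl(A) = {66, 67, 68, 70}, ∂A = {66, 67, 68, 70}.

Closed sets in (X, τ) are complements of opens:
  closed(X, τ) = {∅, {67}, {68}, {67, 68}, {68, 69}, {66, 67, 70}, {67, 68, 69}, {66, 67, 68, 70}, {66, 67, 68, 69, 70}}.
int(A) = ⋃ {U ∈ τ : U ⊆ A}. Opens contained in A: ∅.
Taking the union of these: int(A) = ∅.
cl(A) = ⋂ {C closed : A ⊆ C}. Closed sets containing A: {66, 67, 68, 70}, {66, 67, 68, 69, 70}.
Intersecting these: cl(A) = {66, 67, 68, 70}.
∂A = cl(A) ∖ int(A) = {66, 67, 68, 70} ∖ ∅ = {66, 67, 68, 70}.


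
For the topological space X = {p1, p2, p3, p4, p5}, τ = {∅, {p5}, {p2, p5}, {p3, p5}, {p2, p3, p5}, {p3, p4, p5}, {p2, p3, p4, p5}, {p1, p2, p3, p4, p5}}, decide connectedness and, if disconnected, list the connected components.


(X, τ) is connected.

Find clopen sets (U ∈ τ with X ∖ U ∈ τ):
  U = ∅, X ∖ U = {p1, p2, p3, p4, p5} — both open, so U is clopen.
  U = {p1, p2, p3, p4, p5}, X ∖ U = ∅ — both open, so U is clopen.
Only trivial clopens (∅ and X) exist, so (X, τ) is connected.
Compute connected components by grouping points that agree on all clopens:
  component: {p1, p2, p3, p4, p5}


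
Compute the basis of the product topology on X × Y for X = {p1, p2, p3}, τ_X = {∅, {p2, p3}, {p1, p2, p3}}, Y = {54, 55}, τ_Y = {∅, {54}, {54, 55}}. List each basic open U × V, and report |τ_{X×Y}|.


Basis B = {∅ × ∅, {p2, p3} × {54}, {p1, p2, p3} × {54}, {p2, p3} × {54, 55}, {p1, p2, p3} × {54, 55}}; |τ_{X×Y}| = 6.

Enumerate products U × V with U ∈ τ_X, V ∈ τ_Y (deduplicated):
  ∅ × ∅ = {} (∅)
  {p2, p3} × {54} = {(p2,54), (p3,54)}
  {p1, p2, p3} × {54} = {(p1,54), (p2,54), (p3,54)}
  {p2, p3} × {54, 55} = {(p2,54), (p2,55), (p3,54), (p3,55)}
  {p1, p2, p3} × {54, 55} = {(p1,54), (p1,55), (p2,54), (p2,55), (p3,54), (p3,55)}
These 5 distinct sets form the basis B.
Close under arbitrary unions to get τ_{X×Y}; counting gives |τ_{X×Y}| = 6.


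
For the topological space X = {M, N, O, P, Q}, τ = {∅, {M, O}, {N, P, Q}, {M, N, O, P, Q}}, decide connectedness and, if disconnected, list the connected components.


(X, τ) is disconnected; components = [{M, O}, {N, P, Q}].

Find clopen sets (U ∈ τ with X ∖ U ∈ τ):
  U = ∅, X ∖ U = {M, N, O, P, Q} — both open, so U is clopen.
  U = {M, O}, X ∖ U = {N, P, Q} — both open, so U is clopen.
  U = {N, P, Q}, X ∖ U = {M, O} — both open, so U is clopen.
  U = {M, N, O, P, Q}, X ∖ U = ∅ — both open, so U is clopen.
Nontrivial clopen(s) exist: e.g. {N, P, Q}. So (X, τ) is disconnected.
Compute connected components by grouping points that agree on all clopens:
  component: {M, O}
  component: {N, P, Q}


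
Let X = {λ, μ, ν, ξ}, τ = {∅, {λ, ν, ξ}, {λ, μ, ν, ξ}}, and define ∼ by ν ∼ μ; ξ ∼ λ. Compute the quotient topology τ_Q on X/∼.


X/∼ = {[λ=ξ], [μ=ν]}; |τ_Q| = 2.

Equivalence classes: [λ=ξ], [μ=ν].
Quotient map π: X → X/∼ sends λ ↦ [λ=ξ], μ ↦ [μ=ν], ν ↦ [μ=ν], ξ ↦ [λ=ξ].
For each subset V ⊆ X/∼, compute π^{-1}(V) ⊆ X and check whether π^{-1}(V) ∈ τ. V is open in τ_Q iff π^{-1}(V) ∈ τ.
  V = {}: π^{-1}(V) = ∅ ∈ τ ✓.
  V = {[λ=ξ]}: π^{-1}(V) = {λ, ξ} ∉ τ ✗.
  V = {[μ=ν]}: π^{-1}(V) = {μ, ν} ∉ τ ✗.
  V = {[λ=ξ], [μ=ν]}: π^{-1}(V) = {λ, μ, ν, ξ} ∈ τ ✓.
Open sets in the quotient: τ_Q = {{}, {[λ=ξ], [μ=ν]}} (2 elements).


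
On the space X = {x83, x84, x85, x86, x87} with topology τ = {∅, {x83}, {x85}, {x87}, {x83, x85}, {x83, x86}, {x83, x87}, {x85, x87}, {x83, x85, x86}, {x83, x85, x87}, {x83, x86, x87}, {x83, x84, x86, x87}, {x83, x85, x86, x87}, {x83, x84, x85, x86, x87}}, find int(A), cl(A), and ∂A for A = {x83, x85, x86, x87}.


int(A) = {x83, x85, x86, x87}, cl(A) = {x83, x84, x85, x86, x87}, ∂A = {x84}.

Closed sets in (X, τ) are complements of opens:
  closed(X, τ) = {∅, {x84}, {x85}, {x84, x85}, {x84, x86}, {x84, x87}, {x83, x84, x86}, {x84, x85, x86}, {x84, x85, x87}, {x84, x86, x87}, {x83, x84, x85, x86}, {x83, x84, x86, x87}, {x84, x85, x86, x87}, {x83, x84, x85, x86, x87}}.
int(A) = ⋃ {U ∈ τ : U ⊆ A}. Opens contained in A: ∅, {x83}, {x85}, {x87}, {x83, x85}, {x83, x86}, {x83, x87}, {x85, x87}, {x83, x85, x86}, {x83, x85, x87}, {x83, x86, x87}, {x83, x85, x86, x87}.
Taking the union of these: int(A) = {x83, x85, x86, x87}.
cl(A) = ⋂ {C closed : A ⊆ C}. Closed sets containing A: {x83, x84, x85, x86, x87}.
Intersecting these: cl(A) = {x83, x84, x85, x86, x87}.
∂A = cl(A) ∖ int(A) = {x83, x84, x85, x86, x87} ∖ {x83, x85, x86, x87} = {x84}.


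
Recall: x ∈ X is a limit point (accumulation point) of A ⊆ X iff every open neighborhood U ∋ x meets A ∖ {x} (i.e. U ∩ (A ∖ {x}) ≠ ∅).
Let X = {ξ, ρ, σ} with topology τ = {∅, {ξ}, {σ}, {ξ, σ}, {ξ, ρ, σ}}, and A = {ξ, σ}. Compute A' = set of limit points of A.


A' = {ρ}

For each x ∈ X, list the open sets U ∈ τ with x ∈ U, then check whether U ∩ (A ∖ {x}) ≠ ∅ for every such U.
  x = ξ: open {ξ} ∋ x has {ξ} ∩ (A ∖ {ξ}) = ∅, so x is NOT a limit point.
  x = ρ: opens ∋ x are {ξ, ρ, σ}; each meets A ∖ {ρ}, so x IS a limit point.
  x = σ: open {σ} ∋ x has {σ} ∩ (A ∖ {σ}) = ∅, so x is NOT a limit point.
Collecting: A' = {ρ}.


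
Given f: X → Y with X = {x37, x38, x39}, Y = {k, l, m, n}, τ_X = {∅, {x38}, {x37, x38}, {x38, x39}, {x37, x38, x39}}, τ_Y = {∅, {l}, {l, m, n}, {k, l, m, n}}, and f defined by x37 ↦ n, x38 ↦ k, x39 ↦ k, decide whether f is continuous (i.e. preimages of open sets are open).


f is NOT continuous.

Compute f^{-1}(U) for each U ∈ τ_Y:
  U = ∅: f^{-1}(U) = ∅ ∈ τ_X ✓.
  U = {l}: f^{-1}(U) = ∅ ∈ τ_X ✓.
  U = {l, m, n}: f^{-1}(U) = {x37} ∉ τ_X ✗.
  U = {k, l, m, n}: f^{-1}(U) = {x37, x38, x39} ∈ τ_X ✓.
Found U = {l, m, n} with f^{-1}(U) = {x37} not in τ_X. Therefore f is NOT continuous.


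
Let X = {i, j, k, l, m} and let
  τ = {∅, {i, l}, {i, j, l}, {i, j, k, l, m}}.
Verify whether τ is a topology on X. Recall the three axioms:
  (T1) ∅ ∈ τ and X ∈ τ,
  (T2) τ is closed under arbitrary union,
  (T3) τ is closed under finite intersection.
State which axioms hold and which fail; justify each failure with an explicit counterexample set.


τ IS a topology on X.

Axiom (T1): ∅ ∈ τ? Yes; X ∈ τ? Yes.
Axiom (T2/T3): check pairwise unions and intersections of members of τ.
All pairwise intersections and unions checked — each lies in τ. Therefore τ satisfies (T1), (T2), (T3): it IS a topology on X.
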